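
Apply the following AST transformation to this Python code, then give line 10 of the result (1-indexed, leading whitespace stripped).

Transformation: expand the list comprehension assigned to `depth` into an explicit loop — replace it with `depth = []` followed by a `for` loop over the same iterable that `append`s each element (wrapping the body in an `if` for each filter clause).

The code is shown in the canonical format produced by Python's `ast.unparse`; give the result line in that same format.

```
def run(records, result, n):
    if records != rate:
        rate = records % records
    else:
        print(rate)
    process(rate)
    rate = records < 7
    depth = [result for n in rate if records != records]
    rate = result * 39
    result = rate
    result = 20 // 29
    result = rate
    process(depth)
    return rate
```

if records != records:

Transformed code:
def run(records, result, n):
    if records != rate:
        rate = records % records
    else:
        print(rate)
    process(rate)
    rate = records < 7
    depth = []
    for n in rate:
        if records != records:
            depth.append(result)
    rate = result * 39
    result = rate
    result = 20 // 29
    result = rate
    process(depth)
    return rate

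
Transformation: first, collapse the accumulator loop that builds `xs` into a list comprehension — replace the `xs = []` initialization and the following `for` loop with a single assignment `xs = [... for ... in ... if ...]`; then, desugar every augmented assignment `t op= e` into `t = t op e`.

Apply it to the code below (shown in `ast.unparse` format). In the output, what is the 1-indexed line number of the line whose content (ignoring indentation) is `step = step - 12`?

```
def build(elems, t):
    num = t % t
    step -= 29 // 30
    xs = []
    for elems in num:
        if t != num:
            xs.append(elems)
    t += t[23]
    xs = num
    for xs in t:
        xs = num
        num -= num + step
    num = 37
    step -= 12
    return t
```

Transformed code:
def build(elems, t):
    num = t % t
    step = step - 29 // 30
    xs = [elems for elems in num if t != num]
    t = t + t[23]
    xs = num
    for xs in t:
        xs = num
        num = num - (num + step)
    num = 37
    step = step - 12
    return t

11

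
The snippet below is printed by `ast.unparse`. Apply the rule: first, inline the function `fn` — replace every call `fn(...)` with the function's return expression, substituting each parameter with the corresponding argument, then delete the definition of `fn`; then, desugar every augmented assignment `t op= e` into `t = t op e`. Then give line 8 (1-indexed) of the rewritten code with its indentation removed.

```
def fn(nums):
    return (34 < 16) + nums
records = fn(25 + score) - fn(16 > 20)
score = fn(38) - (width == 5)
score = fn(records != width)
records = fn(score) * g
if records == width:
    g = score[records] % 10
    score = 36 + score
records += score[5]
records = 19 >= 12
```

records = records + score[5]

Transformed code:
records = (34 < 16) + (25 + score) - ((34 < 16) + (16 > 20))
score = (34 < 16) + 38 - (width == 5)
score = (34 < 16) + (records != width)
records = ((34 < 16) + score) * g
if records == width:
    g = score[records] % 10
    score = 36 + score
records = records + score[5]
records = 19 >= 12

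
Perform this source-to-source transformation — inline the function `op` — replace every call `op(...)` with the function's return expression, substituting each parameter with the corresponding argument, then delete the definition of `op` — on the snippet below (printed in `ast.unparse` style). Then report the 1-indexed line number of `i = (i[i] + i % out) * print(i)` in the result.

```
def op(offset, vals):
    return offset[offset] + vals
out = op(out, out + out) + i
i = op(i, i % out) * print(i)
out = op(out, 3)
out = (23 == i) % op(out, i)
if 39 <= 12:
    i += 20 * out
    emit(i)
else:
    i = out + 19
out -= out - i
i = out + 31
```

Transformed code:
out = out[out] + (out + out) + i
i = (i[i] + i % out) * print(i)
out = out[out] + 3
out = (23 == i) % (out[out] + i)
if 39 <= 12:
    i += 20 * out
    emit(i)
else:
    i = out + 19
out -= out - i
i = out + 31

2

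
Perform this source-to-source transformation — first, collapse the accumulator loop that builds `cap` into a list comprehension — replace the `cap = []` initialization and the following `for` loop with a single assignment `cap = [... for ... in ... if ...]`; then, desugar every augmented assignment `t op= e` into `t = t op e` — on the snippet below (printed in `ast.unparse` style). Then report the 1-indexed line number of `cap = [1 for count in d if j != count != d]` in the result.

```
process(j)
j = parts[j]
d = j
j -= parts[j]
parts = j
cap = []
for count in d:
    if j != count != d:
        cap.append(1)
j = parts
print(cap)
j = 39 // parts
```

6

Transformed code:
process(j)
j = parts[j]
d = j
j = j - parts[j]
parts = j
cap = [1 for count in d if j != count != d]
j = parts
print(cap)
j = 39 // parts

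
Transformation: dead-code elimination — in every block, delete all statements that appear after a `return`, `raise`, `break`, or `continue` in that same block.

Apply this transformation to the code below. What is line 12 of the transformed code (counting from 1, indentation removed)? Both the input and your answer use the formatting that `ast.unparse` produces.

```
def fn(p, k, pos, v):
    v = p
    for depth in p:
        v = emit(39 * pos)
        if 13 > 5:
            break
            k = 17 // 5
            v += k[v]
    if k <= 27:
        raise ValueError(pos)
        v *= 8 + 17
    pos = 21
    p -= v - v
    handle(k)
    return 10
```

return 10

Transformed code:
def fn(p, k, pos, v):
    v = p
    for depth in p:
        v = emit(39 * pos)
        if 13 > 5:
            break
    if k <= 27:
        raise ValueError(pos)
    pos = 21
    p -= v - v
    handle(k)
    return 10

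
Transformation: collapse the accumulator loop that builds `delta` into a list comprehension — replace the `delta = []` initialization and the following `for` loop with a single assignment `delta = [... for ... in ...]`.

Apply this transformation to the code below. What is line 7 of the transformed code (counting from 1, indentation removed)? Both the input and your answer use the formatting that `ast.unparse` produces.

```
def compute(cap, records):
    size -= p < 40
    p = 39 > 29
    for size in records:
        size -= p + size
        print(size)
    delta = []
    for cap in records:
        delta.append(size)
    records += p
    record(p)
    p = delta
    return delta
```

Transformed code:
def compute(cap, records):
    size -= p < 40
    p = 39 > 29
    for size in records:
        size -= p + size
        print(size)
    delta = [size for cap in records]
    records += p
    record(p)
    p = delta
    return delta

delta = [size for cap in records]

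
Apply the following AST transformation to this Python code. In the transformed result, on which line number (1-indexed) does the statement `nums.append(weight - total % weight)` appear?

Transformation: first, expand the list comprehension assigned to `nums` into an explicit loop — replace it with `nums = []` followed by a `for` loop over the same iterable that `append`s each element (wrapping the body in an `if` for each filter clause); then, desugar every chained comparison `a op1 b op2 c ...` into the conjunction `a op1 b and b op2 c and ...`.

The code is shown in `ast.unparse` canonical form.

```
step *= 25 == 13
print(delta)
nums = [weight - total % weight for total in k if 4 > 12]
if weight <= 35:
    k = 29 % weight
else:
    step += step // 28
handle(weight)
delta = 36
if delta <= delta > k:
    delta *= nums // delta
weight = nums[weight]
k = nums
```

Transformed code:
step *= 25 == 13
print(delta)
nums = []
for total in k:
    if 4 > 12:
        nums.append(weight - total % weight)
if weight <= 35:
    k = 29 % weight
else:
    step += step // 28
handle(weight)
delta = 36
if delta <= delta and delta > k:
    delta *= nums // delta
weight = nums[weight]
k = nums

6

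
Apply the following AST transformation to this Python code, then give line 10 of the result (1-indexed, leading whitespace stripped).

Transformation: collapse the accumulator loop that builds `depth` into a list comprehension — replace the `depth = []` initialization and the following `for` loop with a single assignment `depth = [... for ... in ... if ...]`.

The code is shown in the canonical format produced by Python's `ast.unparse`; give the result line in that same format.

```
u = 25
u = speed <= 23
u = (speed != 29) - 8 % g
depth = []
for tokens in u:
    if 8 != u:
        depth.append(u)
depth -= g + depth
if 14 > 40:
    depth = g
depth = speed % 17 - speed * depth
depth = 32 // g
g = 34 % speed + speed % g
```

Transformed code:
u = 25
u = speed <= 23
u = (speed != 29) - 8 % g
depth = [u for tokens in u if 8 != u]
depth -= g + depth
if 14 > 40:
    depth = g
depth = speed % 17 - speed * depth
depth = 32 // g
g = 34 % speed + speed % g

g = 34 % speed + speed % g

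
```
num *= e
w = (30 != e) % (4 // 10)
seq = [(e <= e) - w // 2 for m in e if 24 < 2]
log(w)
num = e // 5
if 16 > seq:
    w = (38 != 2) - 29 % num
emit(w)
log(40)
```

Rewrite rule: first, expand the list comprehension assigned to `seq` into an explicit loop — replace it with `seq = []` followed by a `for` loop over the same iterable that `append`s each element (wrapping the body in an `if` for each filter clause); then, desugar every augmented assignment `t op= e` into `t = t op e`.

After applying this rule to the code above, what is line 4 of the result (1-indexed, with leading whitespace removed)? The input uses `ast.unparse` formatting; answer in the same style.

for m in e:

Transformed code:
num = num * e
w = (30 != e) % (4 // 10)
seq = []
for m in e:
    if 24 < 2:
        seq.append((e <= e) - w // 2)
log(w)
num = e // 5
if 16 > seq:
    w = (38 != 2) - 29 % num
emit(w)
log(40)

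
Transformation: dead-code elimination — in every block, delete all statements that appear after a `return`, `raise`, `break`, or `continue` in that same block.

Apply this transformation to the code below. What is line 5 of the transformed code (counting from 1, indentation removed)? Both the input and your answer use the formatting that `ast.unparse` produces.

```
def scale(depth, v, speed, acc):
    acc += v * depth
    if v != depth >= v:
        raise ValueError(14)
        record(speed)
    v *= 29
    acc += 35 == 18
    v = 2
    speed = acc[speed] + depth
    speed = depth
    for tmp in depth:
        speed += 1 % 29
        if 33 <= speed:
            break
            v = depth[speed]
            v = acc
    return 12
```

Transformed code:
def scale(depth, v, speed, acc):
    acc += v * depth
    if v != depth >= v:
        raise ValueError(14)
    v *= 29
    acc += 35 == 18
    v = 2
    speed = acc[speed] + depth
    speed = depth
    for tmp in depth:
        speed += 1 % 29
        if 33 <= speed:
            break
    return 12

v *= 29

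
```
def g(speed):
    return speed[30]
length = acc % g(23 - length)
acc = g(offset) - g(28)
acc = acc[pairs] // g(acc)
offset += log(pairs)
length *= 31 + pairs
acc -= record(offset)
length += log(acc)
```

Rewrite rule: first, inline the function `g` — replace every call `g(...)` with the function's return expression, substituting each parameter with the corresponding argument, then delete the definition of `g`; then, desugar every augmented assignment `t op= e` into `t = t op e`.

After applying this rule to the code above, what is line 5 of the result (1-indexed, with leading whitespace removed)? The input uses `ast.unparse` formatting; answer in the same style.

Transformed code:
length = acc % (23 - length)[30]
acc = offset[30] - 28[30]
acc = acc[pairs] // acc[30]
offset = offset + log(pairs)
length = length * (31 + pairs)
acc = acc - record(offset)
length = length + log(acc)

length = length * (31 + pairs)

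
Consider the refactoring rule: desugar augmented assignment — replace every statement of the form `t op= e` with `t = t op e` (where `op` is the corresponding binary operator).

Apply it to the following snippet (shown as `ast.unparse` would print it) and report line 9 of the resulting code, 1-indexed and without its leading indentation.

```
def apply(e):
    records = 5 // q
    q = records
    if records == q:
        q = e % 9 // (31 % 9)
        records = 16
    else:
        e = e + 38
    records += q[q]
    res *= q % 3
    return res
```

Transformed code:
def apply(e):
    records = 5 // q
    q = records
    if records == q:
        q = e % 9 // (31 % 9)
        records = 16
    else:
        e = e + 38
    records = records + q[q]
    res = res * (q % 3)
    return res

records = records + q[q]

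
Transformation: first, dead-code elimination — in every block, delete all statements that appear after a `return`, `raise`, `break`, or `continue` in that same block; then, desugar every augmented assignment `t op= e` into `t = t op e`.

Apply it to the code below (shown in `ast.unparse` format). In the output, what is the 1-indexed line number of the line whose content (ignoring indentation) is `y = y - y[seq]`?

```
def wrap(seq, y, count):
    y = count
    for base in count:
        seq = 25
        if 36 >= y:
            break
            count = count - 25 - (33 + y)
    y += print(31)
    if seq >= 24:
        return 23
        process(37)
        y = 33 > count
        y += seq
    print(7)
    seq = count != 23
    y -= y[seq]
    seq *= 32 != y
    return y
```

12

Transformed code:
def wrap(seq, y, count):
    y = count
    for base in count:
        seq = 25
        if 36 >= y:
            break
    y = y + print(31)
    if seq >= 24:
        return 23
    print(7)
    seq = count != 23
    y = y - y[seq]
    seq = seq * (32 != y)
    return y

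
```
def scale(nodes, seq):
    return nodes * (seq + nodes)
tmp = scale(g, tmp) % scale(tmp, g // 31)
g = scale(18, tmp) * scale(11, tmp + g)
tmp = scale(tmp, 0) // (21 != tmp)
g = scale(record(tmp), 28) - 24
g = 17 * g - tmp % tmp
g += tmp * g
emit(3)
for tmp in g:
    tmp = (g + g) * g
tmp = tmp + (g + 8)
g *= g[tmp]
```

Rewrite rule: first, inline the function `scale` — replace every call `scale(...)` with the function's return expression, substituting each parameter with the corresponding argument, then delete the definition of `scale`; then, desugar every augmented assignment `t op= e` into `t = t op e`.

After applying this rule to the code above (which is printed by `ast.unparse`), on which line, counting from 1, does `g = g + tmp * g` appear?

Transformed code:
tmp = g * (tmp + g) % (tmp * (g // 31 + tmp))
g = 18 * (tmp + 18) * (11 * (tmp + g + 11))
tmp = tmp * (0 + tmp) // (21 != tmp)
g = record(tmp) * (28 + record(tmp)) - 24
g = 17 * g - tmp % tmp
g = g + tmp * g
emit(3)
for tmp in g:
    tmp = (g + g) * g
tmp = tmp + (g + 8)
g = g * g[tmp]

6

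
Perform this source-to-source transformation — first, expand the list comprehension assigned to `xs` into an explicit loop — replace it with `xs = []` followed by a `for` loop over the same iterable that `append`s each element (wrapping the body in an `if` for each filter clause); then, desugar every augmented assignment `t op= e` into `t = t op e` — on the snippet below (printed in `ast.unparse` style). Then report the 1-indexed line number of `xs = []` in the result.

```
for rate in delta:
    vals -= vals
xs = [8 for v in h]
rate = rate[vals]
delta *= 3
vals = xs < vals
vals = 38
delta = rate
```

Transformed code:
for rate in delta:
    vals = vals - vals
xs = []
for v in h:
    xs.append(8)
rate = rate[vals]
delta = delta * 3
vals = xs < vals
vals = 38
delta = rate

3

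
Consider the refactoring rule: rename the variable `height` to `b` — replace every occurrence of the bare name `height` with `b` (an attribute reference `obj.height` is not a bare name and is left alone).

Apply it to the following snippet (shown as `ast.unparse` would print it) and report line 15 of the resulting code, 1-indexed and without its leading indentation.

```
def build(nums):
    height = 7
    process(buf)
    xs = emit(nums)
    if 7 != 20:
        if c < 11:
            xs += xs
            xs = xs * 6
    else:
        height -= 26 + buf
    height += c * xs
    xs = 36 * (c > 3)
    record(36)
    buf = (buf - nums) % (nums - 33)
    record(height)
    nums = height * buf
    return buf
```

record(b)

Transformed code:
def build(nums):
    b = 7
    process(buf)
    xs = emit(nums)
    if 7 != 20:
        if c < 11:
            xs += xs
            xs = xs * 6
    else:
        b -= 26 + buf
    b += c * xs
    xs = 36 * (c > 3)
    record(36)
    buf = (buf - nums) % (nums - 33)
    record(b)
    nums = b * buf
    return buf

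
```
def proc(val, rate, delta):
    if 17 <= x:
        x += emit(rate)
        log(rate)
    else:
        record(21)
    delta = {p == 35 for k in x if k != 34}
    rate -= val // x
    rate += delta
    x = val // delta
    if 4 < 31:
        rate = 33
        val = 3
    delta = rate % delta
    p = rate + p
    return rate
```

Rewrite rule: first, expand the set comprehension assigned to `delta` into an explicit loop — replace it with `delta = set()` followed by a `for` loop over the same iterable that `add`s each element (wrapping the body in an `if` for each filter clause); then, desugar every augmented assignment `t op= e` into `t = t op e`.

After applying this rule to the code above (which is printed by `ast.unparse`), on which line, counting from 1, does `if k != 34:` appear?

9

Transformed code:
def proc(val, rate, delta):
    if 17 <= x:
        x = x + emit(rate)
        log(rate)
    else:
        record(21)
    delta = set()
    for k in x:
        if k != 34:
            delta.add(p == 35)
    rate = rate - val // x
    rate = rate + delta
    x = val // delta
    if 4 < 31:
        rate = 33
        val = 3
    delta = rate % delta
    p = rate + p
    return rate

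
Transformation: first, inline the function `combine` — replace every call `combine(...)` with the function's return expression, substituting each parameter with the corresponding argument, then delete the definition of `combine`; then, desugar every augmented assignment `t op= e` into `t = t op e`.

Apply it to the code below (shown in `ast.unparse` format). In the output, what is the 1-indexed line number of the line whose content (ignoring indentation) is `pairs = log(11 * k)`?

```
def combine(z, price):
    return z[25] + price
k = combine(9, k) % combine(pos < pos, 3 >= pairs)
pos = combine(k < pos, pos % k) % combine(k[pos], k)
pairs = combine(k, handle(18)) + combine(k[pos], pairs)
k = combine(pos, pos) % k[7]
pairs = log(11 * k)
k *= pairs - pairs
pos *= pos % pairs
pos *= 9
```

Transformed code:
k = (9[25] + k) % ((pos < pos)[25] + (3 >= pairs))
pos = ((k < pos)[25] + pos % k) % (k[pos][25] + k)
pairs = k[25] + handle(18) + (k[pos][25] + pairs)
k = (pos[25] + pos) % k[7]
pairs = log(11 * k)
k = k * (pairs - pairs)
pos = pos * (pos % pairs)
pos = pos * 9

5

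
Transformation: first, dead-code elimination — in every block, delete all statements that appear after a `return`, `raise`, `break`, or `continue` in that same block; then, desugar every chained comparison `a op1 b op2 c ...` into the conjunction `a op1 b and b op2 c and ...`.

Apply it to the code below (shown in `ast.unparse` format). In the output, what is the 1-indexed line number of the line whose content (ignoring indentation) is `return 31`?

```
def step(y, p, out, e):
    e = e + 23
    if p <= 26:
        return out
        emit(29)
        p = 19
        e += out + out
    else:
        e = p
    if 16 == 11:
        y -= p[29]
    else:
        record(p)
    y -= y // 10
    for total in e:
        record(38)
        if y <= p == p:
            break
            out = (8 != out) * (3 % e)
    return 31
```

Transformed code:
def step(y, p, out, e):
    e = e + 23
    if p <= 26:
        return out
    else:
        e = p
    if 16 == 11:
        y -= p[29]
    else:
        record(p)
    y -= y // 10
    for total in e:
        record(38)
        if y <= p and p == p:
            break
    return 31

16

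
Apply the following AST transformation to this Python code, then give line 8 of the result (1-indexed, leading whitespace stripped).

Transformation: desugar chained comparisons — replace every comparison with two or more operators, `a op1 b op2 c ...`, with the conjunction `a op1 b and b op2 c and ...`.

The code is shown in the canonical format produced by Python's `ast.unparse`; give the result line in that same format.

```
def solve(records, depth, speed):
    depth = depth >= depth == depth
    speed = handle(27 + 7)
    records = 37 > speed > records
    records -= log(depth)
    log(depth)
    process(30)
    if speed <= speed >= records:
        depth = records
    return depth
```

if speed <= speed and speed >= records:

Transformed code:
def solve(records, depth, speed):
    depth = depth >= depth and depth == depth
    speed = handle(27 + 7)
    records = 37 > speed and speed > records
    records -= log(depth)
    log(depth)
    process(30)
    if speed <= speed and speed >= records:
        depth = records
    return depth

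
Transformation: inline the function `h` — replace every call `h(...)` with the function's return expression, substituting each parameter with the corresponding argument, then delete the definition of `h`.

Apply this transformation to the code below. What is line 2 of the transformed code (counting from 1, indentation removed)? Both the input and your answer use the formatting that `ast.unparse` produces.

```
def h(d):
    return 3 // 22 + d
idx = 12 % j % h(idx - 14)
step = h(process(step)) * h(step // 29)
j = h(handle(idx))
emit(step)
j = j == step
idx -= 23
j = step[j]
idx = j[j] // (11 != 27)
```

Transformed code:
idx = 12 % j % (3 // 22 + (idx - 14))
step = (3 // 22 + process(step)) * (3 // 22 + step // 29)
j = 3 // 22 + handle(idx)
emit(step)
j = j == step
idx -= 23
j = step[j]
idx = j[j] // (11 != 27)

step = (3 // 22 + process(step)) * (3 // 22 + step // 29)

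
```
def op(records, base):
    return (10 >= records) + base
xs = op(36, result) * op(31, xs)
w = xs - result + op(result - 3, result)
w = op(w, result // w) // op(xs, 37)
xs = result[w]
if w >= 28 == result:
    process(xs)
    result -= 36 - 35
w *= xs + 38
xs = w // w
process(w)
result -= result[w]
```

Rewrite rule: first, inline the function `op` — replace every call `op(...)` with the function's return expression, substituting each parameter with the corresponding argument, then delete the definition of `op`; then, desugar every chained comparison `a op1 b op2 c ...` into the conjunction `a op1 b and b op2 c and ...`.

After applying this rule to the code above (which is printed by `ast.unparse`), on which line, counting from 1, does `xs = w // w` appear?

9

Transformed code:
xs = ((10 >= 36) + result) * ((10 >= 31) + xs)
w = xs - result + ((10 >= result - 3) + result)
w = ((10 >= w) + result // w) // ((10 >= xs) + 37)
xs = result[w]
if w >= 28 and 28 == result:
    process(xs)
    result -= 36 - 35
w *= xs + 38
xs = w // w
process(w)
result -= result[w]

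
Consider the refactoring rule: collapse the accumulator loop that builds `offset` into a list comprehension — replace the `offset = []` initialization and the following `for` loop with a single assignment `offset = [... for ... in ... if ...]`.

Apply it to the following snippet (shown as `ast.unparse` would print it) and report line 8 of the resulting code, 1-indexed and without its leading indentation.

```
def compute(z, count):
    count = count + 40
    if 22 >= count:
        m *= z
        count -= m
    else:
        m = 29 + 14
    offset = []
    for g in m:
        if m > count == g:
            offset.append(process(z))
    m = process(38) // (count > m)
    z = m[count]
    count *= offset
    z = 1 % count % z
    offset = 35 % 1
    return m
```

offset = [process(z) for g in m if m > count == g]

Transformed code:
def compute(z, count):
    count = count + 40
    if 22 >= count:
        m *= z
        count -= m
    else:
        m = 29 + 14
    offset = [process(z) for g in m if m > count == g]
    m = process(38) // (count > m)
    z = m[count]
    count *= offset
    z = 1 % count % z
    offset = 35 % 1
    return m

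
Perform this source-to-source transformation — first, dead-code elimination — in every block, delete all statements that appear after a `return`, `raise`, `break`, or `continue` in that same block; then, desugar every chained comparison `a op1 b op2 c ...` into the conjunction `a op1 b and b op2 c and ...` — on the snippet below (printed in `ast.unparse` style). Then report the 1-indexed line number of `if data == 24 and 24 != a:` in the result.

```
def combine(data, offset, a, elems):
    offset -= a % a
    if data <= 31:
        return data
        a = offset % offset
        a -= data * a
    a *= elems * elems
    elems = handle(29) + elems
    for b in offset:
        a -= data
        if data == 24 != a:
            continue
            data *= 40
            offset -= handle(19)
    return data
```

9

Transformed code:
def combine(data, offset, a, elems):
    offset -= a % a
    if data <= 31:
        return data
    a *= elems * elems
    elems = handle(29) + elems
    for b in offset:
        a -= data
        if data == 24 and 24 != a:
            continue
    return data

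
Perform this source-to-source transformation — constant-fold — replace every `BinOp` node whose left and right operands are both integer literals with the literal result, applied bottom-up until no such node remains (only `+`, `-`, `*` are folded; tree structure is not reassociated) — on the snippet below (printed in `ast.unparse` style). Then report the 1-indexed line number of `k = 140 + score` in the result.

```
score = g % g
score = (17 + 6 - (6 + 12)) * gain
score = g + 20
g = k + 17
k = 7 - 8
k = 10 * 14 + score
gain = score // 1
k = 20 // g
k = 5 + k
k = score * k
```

Transformed code:
score = g % g
score = 5 * gain
score = g + 20
g = k + 17
k = -1
k = 140 + score
gain = score // 1
k = 20 // g
k = 5 + k
k = score * k

6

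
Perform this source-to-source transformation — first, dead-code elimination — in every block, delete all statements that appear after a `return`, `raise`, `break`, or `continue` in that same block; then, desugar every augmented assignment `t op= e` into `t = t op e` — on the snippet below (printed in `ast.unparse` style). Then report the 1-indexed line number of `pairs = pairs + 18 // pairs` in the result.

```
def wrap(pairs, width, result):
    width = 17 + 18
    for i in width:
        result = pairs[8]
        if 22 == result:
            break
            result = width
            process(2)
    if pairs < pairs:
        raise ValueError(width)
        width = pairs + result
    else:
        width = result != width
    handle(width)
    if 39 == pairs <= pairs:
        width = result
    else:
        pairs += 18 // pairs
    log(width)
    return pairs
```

15

Transformed code:
def wrap(pairs, width, result):
    width = 17 + 18
    for i in width:
        result = pairs[8]
        if 22 == result:
            break
    if pairs < pairs:
        raise ValueError(width)
    else:
        width = result != width
    handle(width)
    if 39 == pairs <= pairs:
        width = result
    else:
        pairs = pairs + 18 // pairs
    log(width)
    return pairs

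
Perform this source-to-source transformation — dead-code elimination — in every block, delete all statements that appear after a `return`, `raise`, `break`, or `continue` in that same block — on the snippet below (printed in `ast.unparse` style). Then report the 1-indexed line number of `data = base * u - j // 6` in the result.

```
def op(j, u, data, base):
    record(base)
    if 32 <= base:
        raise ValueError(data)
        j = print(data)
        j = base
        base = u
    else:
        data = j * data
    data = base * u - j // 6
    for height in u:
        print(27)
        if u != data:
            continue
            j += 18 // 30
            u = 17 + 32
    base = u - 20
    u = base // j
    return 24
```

Transformed code:
def op(j, u, data, base):
    record(base)
    if 32 <= base:
        raise ValueError(data)
    else:
        data = j * data
    data = base * u - j // 6
    for height in u:
        print(27)
        if u != data:
            continue
    base = u - 20
    u = base // j
    return 24

7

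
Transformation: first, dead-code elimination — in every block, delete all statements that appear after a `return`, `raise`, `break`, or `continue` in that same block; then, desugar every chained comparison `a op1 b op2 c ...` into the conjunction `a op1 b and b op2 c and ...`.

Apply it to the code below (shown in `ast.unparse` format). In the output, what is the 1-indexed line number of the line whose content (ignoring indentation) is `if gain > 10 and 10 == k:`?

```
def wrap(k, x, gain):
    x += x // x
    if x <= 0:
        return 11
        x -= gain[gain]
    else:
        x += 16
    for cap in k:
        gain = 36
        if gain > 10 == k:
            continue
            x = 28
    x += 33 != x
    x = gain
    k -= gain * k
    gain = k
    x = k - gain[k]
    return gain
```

9

Transformed code:
def wrap(k, x, gain):
    x += x // x
    if x <= 0:
        return 11
    else:
        x += 16
    for cap in k:
        gain = 36
        if gain > 10 and 10 == k:
            continue
    x += 33 != x
    x = gain
    k -= gain * k
    gain = k
    x = k - gain[k]
    return gain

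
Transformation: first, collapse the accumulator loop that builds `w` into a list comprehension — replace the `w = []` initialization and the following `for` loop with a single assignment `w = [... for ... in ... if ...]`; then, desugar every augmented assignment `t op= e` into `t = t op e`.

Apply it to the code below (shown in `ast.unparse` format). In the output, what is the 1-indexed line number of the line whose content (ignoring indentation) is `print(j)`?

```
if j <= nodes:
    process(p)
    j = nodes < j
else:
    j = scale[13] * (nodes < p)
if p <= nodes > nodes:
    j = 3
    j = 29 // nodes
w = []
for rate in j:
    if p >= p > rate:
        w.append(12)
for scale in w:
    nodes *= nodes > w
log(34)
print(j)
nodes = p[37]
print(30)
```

13

Transformed code:
if j <= nodes:
    process(p)
    j = nodes < j
else:
    j = scale[13] * (nodes < p)
if p <= nodes > nodes:
    j = 3
    j = 29 // nodes
w = [12 for rate in j if p >= p > rate]
for scale in w:
    nodes = nodes * (nodes > w)
log(34)
print(j)
nodes = p[37]
print(30)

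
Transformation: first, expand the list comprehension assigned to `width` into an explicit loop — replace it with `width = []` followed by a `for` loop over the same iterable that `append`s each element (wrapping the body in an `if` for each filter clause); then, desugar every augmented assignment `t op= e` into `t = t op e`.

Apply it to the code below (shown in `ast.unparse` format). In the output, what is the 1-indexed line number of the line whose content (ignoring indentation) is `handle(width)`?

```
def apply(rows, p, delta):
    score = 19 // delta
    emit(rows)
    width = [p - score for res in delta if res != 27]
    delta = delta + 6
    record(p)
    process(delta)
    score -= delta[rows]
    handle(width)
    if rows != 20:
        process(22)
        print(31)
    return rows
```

12

Transformed code:
def apply(rows, p, delta):
    score = 19 // delta
    emit(rows)
    width = []
    for res in delta:
        if res != 27:
            width.append(p - score)
    delta = delta + 6
    record(p)
    process(delta)
    score = score - delta[rows]
    handle(width)
    if rows != 20:
        process(22)
        print(31)
    return rows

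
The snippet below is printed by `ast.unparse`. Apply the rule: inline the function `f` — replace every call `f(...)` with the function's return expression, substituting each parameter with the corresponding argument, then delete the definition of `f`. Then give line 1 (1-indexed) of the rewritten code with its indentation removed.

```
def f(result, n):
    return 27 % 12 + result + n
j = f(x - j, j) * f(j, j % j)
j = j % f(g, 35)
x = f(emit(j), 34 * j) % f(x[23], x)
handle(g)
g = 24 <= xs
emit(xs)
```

Transformed code:
j = (27 % 12 + (x - j) + j) * (27 % 12 + j + j % j)
j = j % (27 % 12 + g + 35)
x = (27 % 12 + emit(j) + 34 * j) % (27 % 12 + x[23] + x)
handle(g)
g = 24 <= xs
emit(xs)

j = (27 % 12 + (x - j) + j) * (27 % 12 + j + j % j)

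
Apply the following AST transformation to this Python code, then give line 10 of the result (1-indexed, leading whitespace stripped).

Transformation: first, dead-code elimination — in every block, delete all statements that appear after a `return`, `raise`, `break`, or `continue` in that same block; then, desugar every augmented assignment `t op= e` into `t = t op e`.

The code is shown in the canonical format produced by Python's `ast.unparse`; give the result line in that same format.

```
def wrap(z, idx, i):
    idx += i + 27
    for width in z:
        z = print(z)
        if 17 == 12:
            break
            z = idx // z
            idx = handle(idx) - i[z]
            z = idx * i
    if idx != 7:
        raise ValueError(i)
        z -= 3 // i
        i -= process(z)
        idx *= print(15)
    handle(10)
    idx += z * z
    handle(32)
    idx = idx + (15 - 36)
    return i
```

Transformed code:
def wrap(z, idx, i):
    idx = idx + (i + 27)
    for width in z:
        z = print(z)
        if 17 == 12:
            break
    if idx != 7:
        raise ValueError(i)
    handle(10)
    idx = idx + z * z
    handle(32)
    idx = idx + (15 - 36)
    return i

idx = idx + z * z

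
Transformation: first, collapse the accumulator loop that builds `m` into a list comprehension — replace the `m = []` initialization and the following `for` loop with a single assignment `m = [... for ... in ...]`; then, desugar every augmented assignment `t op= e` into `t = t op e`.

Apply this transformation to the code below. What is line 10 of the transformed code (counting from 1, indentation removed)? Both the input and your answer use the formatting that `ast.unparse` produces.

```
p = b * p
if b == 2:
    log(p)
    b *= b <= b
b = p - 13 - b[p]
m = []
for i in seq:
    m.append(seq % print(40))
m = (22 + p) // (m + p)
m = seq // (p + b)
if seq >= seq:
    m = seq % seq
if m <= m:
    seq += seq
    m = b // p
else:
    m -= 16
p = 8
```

m = seq % seq

Transformed code:
p = b * p
if b == 2:
    log(p)
    b = b * (b <= b)
b = p - 13 - b[p]
m = [seq % print(40) for i in seq]
m = (22 + p) // (m + p)
m = seq // (p + b)
if seq >= seq:
    m = seq % seq
if m <= m:
    seq = seq + seq
    m = b // p
else:
    m = m - 16
p = 8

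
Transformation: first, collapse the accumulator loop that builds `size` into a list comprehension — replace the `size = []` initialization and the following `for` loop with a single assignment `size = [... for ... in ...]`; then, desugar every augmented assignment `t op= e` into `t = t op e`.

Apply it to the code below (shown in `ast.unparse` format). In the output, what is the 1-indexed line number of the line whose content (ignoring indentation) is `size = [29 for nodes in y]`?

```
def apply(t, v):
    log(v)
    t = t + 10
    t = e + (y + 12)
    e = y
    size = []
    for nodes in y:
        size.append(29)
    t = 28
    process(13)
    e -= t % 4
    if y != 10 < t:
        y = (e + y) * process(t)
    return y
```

6

Transformed code:
def apply(t, v):
    log(v)
    t = t + 10
    t = e + (y + 12)
    e = y
    size = [29 for nodes in y]
    t = 28
    process(13)
    e = e - t % 4
    if y != 10 < t:
        y = (e + y) * process(t)
    return y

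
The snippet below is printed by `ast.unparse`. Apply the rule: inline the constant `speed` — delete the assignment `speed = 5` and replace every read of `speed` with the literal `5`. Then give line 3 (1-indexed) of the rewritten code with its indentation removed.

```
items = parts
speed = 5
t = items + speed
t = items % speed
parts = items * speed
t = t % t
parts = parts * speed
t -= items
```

t = items % 5

Transformed code:
items = parts
t = items + 5
t = items % 5
parts = items * 5
t = t % t
parts = parts * 5
t -= items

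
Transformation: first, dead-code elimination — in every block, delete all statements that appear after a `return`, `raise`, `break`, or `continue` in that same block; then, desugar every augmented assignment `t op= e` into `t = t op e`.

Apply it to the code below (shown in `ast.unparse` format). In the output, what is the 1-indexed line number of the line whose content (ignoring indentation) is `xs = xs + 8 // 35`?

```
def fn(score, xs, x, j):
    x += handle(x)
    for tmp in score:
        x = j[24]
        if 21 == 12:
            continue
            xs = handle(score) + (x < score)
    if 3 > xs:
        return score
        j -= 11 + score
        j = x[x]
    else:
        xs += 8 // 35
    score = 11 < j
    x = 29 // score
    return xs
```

10

Transformed code:
def fn(score, xs, x, j):
    x = x + handle(x)
    for tmp in score:
        x = j[24]
        if 21 == 12:
            continue
    if 3 > xs:
        return score
    else:
        xs = xs + 8 // 35
    score = 11 < j
    x = 29 // score
    return xs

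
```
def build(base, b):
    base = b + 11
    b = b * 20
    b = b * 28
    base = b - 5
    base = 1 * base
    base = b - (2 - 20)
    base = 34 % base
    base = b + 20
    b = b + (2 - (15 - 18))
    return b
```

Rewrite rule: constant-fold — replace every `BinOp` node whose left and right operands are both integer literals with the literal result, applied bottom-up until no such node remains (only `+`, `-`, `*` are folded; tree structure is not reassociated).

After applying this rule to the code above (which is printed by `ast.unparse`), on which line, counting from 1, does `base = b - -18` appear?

7

Transformed code:
def build(base, b):
    base = b + 11
    b = b * 20
    b = b * 28
    base = b - 5
    base = 1 * base
    base = b - -18
    base = 34 % base
    base = b + 20
    b = b + 5
    return b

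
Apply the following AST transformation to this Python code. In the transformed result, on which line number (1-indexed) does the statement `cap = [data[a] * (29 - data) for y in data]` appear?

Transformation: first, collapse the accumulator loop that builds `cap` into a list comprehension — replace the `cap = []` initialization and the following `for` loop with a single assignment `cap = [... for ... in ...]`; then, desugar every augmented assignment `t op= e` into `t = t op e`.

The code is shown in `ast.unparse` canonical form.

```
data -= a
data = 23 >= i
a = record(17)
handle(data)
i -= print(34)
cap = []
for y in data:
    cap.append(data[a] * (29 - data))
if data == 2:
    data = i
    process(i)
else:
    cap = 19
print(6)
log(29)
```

Transformed code:
data = data - a
data = 23 >= i
a = record(17)
handle(data)
i = i - print(34)
cap = [data[a] * (29 - data) for y in data]
if data == 2:
    data = i
    process(i)
else:
    cap = 19
print(6)
log(29)

6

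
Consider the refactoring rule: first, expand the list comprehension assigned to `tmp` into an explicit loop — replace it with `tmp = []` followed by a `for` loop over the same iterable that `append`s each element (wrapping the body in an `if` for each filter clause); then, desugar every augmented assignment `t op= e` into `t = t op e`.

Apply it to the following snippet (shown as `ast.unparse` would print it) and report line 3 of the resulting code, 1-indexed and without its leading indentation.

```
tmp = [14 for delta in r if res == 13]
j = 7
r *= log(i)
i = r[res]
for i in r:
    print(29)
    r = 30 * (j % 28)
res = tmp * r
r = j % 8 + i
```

Transformed code:
tmp = []
for delta in r:
    if res == 13:
        tmp.append(14)
j = 7
r = r * log(i)
i = r[res]
for i in r:
    print(29)
    r = 30 * (j % 28)
res = tmp * r
r = j % 8 + i

if res == 13:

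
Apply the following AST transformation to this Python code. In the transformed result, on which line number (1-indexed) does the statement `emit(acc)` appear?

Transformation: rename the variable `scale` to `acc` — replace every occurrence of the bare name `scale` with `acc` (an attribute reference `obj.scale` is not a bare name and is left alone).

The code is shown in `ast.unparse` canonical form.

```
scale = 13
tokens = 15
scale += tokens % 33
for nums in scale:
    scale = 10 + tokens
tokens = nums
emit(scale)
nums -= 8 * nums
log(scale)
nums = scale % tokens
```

Transformed code:
acc = 13
tokens = 15
acc += tokens % 33
for nums in acc:
    acc = 10 + tokens
tokens = nums
emit(acc)
nums -= 8 * nums
log(acc)
nums = acc % tokens

7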